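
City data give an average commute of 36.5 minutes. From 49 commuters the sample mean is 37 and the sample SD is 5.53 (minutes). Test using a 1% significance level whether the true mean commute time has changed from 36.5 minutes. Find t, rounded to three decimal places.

H0: μ = 36.5; H1: μ ≠ 36.5 (one-sample t-test, two-sided).
t = (x̄ − μ₀)/(s/√n) = (37 − 36.5)/(5.53/√49) = 0.633
df = n − 1 = 48
Two-sided p-value ≈ 0.530
Since p ≈ 0.530 > α = 0.01, fail to reject H0; the evidence is not statistically significant.

0.633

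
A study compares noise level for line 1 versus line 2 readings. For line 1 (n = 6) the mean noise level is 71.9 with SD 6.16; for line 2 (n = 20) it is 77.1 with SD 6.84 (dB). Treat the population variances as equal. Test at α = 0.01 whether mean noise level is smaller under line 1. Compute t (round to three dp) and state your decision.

Let group 1 = line 1, group 2 = line 2. H0: μ_1 = μ_2; H1: μ_1 < μ_2 (two-sample pooled-variance t-test, left-tailed).
s_p² = [(6−1)·6.16² + (20−1)·6.84²]/(6+20−2) = 44.9439
t = (71.9 − 77.1)/√[44.9439·(1/6 + 1/20)] = -1.666
df = n₁ + n₂ − 2 = 24
p-value = P(T ≤ -1.666) ≈ 0.0543
Since p ≈ 0.0543 > α = 0.01, fail to reject H0; the evidence is not statistically significant.

t = -1.666; fail to reject H0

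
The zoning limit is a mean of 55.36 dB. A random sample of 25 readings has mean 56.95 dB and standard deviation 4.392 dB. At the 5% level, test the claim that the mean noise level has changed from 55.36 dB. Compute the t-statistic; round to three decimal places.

1.810

H0: μ = 55.36; H1: μ ≠ 55.36 (one-sample t-test, two-sided).
t = (x̄ − μ₀)/(s/√n) = (56.95 − 55.36)/(4.392/√25) = 1.810
df = n − 1 = 24
Two-sided p-value ≈ 0.083
Since p ≈ 0.083 > α = 0.05, fail to reject H0; the data do not provide sufficient evidence against H0.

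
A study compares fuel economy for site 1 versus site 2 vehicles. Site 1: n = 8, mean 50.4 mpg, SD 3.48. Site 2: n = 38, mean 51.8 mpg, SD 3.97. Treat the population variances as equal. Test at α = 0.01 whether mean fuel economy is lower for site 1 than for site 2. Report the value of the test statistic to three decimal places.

Let group 1 = site 1, group 2 = site 2. H0: μ_1 = μ_2; H1: μ_1 < μ_2 (two-sample pooled-variance t-test, left-tailed).
s_p² = [(8−1)·3.48² + (38−1)·3.97²]/(8+38−2) = 15.1801
t = (50.4 − 51.8)/√[15.1801·(1/8 + 1/38)] = -0.924
df = n₁ + n₂ − 2 = 44
p-value = P(T ≤ -0.924) ≈ 0.180
Since p ≈ 0.180 > α = 0.01, fail to reject H0; the data do not provide sufficient evidence against H0.

-0.924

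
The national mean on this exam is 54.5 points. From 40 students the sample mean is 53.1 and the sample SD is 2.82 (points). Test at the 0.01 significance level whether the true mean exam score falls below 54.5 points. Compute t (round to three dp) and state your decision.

H0: μ = 54.5; H1: μ < 54.5 (one-sample t-test, left-tailed).
t = (x̄ − μ₀)/(s/√n) = (53.1 − 54.5)/(2.82/√40) = -3.140
df = n − 1 = 39
p-value = P(T ≤ -3.140) ≈ 0.0016
Since p ≈ 0.0016 < α = 0.01, reject H0; the evidence is statistically significant.

t = -3.140; reject H0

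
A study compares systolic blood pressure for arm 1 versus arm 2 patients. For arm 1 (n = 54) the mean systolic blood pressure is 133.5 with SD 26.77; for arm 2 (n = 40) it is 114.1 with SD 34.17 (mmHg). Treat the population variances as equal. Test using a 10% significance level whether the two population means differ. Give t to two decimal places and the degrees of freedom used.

t = 3.09, df = 92

Let group 1 = arm 1, group 2 = arm 2. H0: μ_1 = μ_2; H1: μ_1 ≠ μ_2 (two-sample pooled-variance t-test, two-sided).
s_p² = [(54−1)·26.77² + (40−1)·34.17²]/(54+40−2) = 907.799
t = (133.5 − 114.1)/√[907.799·(1/54 + 1/40)] = 3.09
df = n₁ + n₂ − 2 = 92
Two-sided p-value ≈ 0.0027
Since p ≈ 0.0027 < α = 0.1, reject H0; the data support H1.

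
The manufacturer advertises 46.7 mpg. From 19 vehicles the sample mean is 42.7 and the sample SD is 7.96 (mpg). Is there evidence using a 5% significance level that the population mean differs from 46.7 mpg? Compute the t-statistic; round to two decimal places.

H0: μ = 46.7; H1: μ ≠ 46.7 (one-sample t-test, two-sided).
t = (x̄ − μ₀)/(s/√n) = (42.7 − 46.7)/(7.96/√19) = -2.19
df = n − 1 = 18
Two-sided p-value ≈ 0.0419
Since p ≈ 0.0419 < α = 0.05, reject H0; the evidence is statistically significant.

-2.19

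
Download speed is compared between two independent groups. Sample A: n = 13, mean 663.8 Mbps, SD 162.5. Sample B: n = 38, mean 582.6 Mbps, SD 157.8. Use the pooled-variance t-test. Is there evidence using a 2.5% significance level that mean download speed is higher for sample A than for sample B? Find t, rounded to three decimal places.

1.590

Let group 1 = sample A, group 2 = sample B. H0: μ_1 = μ_2; H1: μ_1 > μ_2 (two-sample pooled-variance t-test, right-tailed).
s_p² = [(13−1)·162.5² + (38−1)·157.8²]/(13+38−2) = 25269.5
t = (663.8 − 582.6)/√[25269.5·(1/13 + 1/38)] = 1.590
df = n₁ + n₂ − 2 = 49
p-value = P(T ≥ 1.590) ≈ 0.059
Since p ≈ 0.059 > α = 0.025, fail to reject H0; the data do not provide sufficient evidence against H0.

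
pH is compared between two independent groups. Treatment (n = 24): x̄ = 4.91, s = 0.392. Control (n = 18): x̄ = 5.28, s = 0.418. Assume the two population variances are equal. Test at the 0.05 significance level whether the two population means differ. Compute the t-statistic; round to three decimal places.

-2.943

Let group 1 = treatment, group 2 = control. H0: μ_1 = μ_2; H1: μ_1 ≠ μ_2 (two-sample pooled-variance t-test, two-sided).
s_p² = [(24−1)·0.392² + (18−1)·0.418²]/(24+18−2) = 0.162615
t = (4.91 − 5.28)/√[0.162615·(1/24 + 1/18)] = -2.943
df = n₁ + n₂ − 2 = 40
Two-sided p-value ≈ 0.0054
Since p ≈ 0.0054 < α = 0.05, reject H0; the data support H1.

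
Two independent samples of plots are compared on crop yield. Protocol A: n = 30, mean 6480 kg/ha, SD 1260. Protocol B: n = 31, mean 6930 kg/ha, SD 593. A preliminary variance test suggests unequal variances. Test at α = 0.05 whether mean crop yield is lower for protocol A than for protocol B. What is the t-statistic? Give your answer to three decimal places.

Let group 1 = protocol A, group 2 = protocol B. H0: μ_1 = μ_2; H1: μ_1 < μ_2 (Welch's two-sample t-test, left-tailed).
t = (x̄_1 − x̄_2)/√(s_1²/n_1 + s_2²/n_2) = (6480 − 6930)/√(1260²/30 + 593²/31) = -1.775
Welch–Satterthwaite df ≈ 40.95
p-value = P(T ≤ -1.775) ≈ 0.0417
Since p ≈ 0.0417 < α = 0.05, reject H0; the data support H1.

-1.775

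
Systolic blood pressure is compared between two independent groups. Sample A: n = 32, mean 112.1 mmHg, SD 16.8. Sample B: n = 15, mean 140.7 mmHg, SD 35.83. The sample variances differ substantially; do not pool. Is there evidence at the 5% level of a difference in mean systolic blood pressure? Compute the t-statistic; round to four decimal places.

-2.9435

Let group 1 = sample A, group 2 = sample B. H0: μ_1 = μ_2; H1: μ_1 ≠ μ_2 (Welch's two-sample t-test, two-sided).
t = (x̄_1 − x̄_2)/√(s_1²/n_1 + s_2²/n_2) = (112.1 − 140.7)/√(16.8²/32 + 35.83²/15) = -2.9435
Welch–Satterthwaite df ≈ 16.95
Two-sided p-value ≈ 0.0091
Since p ≈ 0.0091 < α = 0.05, reject H0; the data support H1.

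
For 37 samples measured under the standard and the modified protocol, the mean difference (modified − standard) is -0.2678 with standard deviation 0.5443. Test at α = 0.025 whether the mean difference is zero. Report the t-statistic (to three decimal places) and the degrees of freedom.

H0: μ_d = 0; H1: μ_d ≠ 0 (paired t-test on the differences, two-sided).
t = d̄/(s_d/√n) = -0.2678/(0.5443/√37) = -2.993
df = n − 1 = 36
Two-sided p-value ≈ 0.005
Since p ≈ 0.005 < α = 0.025, reject H0; the evidence is statistically significant.

t = -2.993, df = 36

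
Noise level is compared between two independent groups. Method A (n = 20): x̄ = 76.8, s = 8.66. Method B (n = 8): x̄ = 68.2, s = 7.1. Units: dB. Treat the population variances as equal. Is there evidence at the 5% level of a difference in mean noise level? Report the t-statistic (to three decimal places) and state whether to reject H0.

Let group 1 = method A, group 2 = method B. H0: μ_1 = μ_2; H1: μ_1 ≠ μ_2 (two-sample pooled-variance t-test, two-sided).
s_p² = [(20−1)·8.66² + (8−1)·7.1²]/(20+8−2) = 68.3764
t = (76.8 − 68.2)/√[68.3764·(1/20 + 1/8)] = 2.486
df = n₁ + n₂ − 2 = 26
Two-sided p-value ≈ 0.0197
Since p ≈ 0.0197 < α = 0.05, reject H0; the evidence is statistically significant.

t = 2.486; reject H0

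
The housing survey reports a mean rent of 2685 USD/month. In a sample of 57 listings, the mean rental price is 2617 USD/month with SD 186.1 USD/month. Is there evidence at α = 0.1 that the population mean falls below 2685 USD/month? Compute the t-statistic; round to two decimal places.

H0: μ = 2685; H1: μ < 2685 (one-sample t-test, left-tailed).
t = (x̄ − μ₀)/(s/√n) = (2617 − 2685)/(186.1/√57) = -2.76
df = n − 1 = 56
p-value = P(T ≤ -2.76) ≈ 0.004
Since p ≈ 0.004 < α = 0.1, reject H0; the evidence is statistically significant.

-2.76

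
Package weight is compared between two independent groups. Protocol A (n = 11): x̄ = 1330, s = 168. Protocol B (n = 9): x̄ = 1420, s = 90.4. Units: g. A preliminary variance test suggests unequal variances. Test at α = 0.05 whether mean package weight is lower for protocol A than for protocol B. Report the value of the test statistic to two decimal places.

-1.53

Let group 1 = protocol A, group 2 = protocol B. H0: μ_1 = μ_2; H1: μ_1 < μ_2 (Welch's two-sample t-test, left-tailed).
t = (x̄_1 − x̄_2)/√(s_1²/n_1 + s_2²/n_2) = (1330 − 1420)/√(168²/11 + 90.4²/9) = -1.53
Welch–Satterthwaite df ≈ 15.85
p-value = P(T ≤ -1.53) ≈ 0.0732
Since p ≈ 0.0732 > α = 0.05, fail to reject H0; the data do not provide sufficient evidence against H0.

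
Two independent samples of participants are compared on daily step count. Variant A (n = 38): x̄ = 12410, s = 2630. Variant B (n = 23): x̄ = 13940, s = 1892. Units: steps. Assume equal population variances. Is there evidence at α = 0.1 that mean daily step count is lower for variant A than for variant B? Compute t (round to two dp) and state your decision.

Let group 1 = variant A, group 2 = variant B. H0: μ_1 = μ_2; H1: μ_1 < μ_2 (two-sample pooled-variance t-test, left-tailed).
s_p² = [(38−1)·2630² + (23−1)·1892²]/(38+23−2) = 5672510
t = (12410 − 13940)/√[5672510·(1/38 + 1/23)] = -2.43
df = n₁ + n₂ − 2 = 59
p-value = P(T ≤ -2.43) ≈ 0.009
Since p ≈ 0.009 < α = 0.1, reject H0; the data support H1.

t = -2.43; reject H0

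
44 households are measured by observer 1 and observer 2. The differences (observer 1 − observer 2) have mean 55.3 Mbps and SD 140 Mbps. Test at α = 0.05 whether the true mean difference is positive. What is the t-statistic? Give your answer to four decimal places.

H0: μ_d = 0; H1: μ_d > 0 (paired t-test on the differences, right-tailed).
t = d̄/(s_d/√n) = 55.3/(140/√44) = 2.6201
df = n − 1 = 43
p-value = P(T ≥ 2.6201) ≈ 0.0060
Since p ≈ 0.0060 < α = 0.05, reject H0; the data support H1.

2.6201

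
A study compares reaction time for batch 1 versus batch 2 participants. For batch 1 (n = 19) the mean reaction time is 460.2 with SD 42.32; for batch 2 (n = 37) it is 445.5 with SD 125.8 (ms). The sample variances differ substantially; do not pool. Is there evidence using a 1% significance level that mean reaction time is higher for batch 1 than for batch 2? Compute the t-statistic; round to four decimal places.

Let group 1 = batch 1, group 2 = batch 2. H0: μ_1 = μ_2; H1: μ_1 > μ_2 (Welch's two-sample t-test, right-tailed).
t = (x̄_1 − x̄_2)/√(s_1²/n_1 + s_2²/n_2) = (460.2 − 445.5)/√(42.32²/19 + 125.8²/37) = 0.6434
Welch–Satterthwaite df ≈ 48.87
p-value = P(T ≥ 0.6434) ≈ 0.261
Since p ≈ 0.261 > α = 0.01, fail to reject H0; the evidence is not statistically significant.

0.6434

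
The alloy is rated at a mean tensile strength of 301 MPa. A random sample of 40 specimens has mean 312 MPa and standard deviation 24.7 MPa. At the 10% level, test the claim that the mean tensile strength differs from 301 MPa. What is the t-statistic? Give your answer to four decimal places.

H0: μ = 301; H1: μ ≠ 301 (one-sample t-test, two-sided).
t = (x̄ − μ₀)/(s/√n) = (312 − 301)/(24.7/√40) = 2.8166
df = n − 1 = 39
Two-sided p-value ≈ 0.008
Since p ≈ 0.008 < α = 0.1, reject H0; the evidence is statistically significant.

2.8166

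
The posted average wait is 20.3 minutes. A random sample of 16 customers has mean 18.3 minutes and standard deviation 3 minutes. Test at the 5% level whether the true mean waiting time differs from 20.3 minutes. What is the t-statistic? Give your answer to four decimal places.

-2.6667

H0: μ = 20.3; H1: μ ≠ 20.3 (one-sample t-test, two-sided).
t = (x̄ − μ₀)/(s/√n) = (18.3 − 20.3)/(3/√16) = -2.6667
df = n − 1 = 15
Two-sided p-value ≈ 0.018
Since p ≈ 0.018 < α = 0.05, reject H0; the data support H1.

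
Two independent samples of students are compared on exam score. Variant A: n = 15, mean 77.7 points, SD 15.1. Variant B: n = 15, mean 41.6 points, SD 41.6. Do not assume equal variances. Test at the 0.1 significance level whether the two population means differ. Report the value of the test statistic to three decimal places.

3.159

Let group 1 = variant A, group 2 = variant B. H0: μ_1 = μ_2; H1: μ_1 ≠ μ_2 (Welch's two-sample t-test, two-sided).
t = (x̄_1 − x̄_2)/√(s_1²/n_1 + s_2²/n_2) = (77.7 − 41.6)/√(15.1²/15 + 41.6²/15) = 3.159
Welch–Satterthwaite df ≈ 17.63
Two-sided p-value ≈ 0.0055
Since p ≈ 0.0055 < α = 0.1, reject H0; the evidence is statistically significant.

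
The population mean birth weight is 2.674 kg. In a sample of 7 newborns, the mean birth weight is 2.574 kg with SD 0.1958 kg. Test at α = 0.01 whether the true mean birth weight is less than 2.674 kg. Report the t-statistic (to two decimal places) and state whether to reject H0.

t = -1.35; fail to reject H0

H0: μ = 2.674; H1: μ < 2.674 (one-sample t-test, left-tailed).
t = (x̄ − μ₀)/(s/√n) = (2.574 − 2.674)/(0.1958/√7) = -1.35
df = n − 1 = 6
p-value = P(T ≤ -1.35) ≈ 0.1127
Since p ≈ 0.1127 > α = 0.01, fail to reject H0; the data do not provide sufficient evidence against H0.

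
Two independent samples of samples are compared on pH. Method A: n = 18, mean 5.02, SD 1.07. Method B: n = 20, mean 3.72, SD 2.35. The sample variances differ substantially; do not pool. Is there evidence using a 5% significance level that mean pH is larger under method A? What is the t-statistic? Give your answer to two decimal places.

Let group 1 = method A, group 2 = method B. H0: μ_1 = μ_2; H1: μ_1 > μ_2 (Welch's two-sample t-test, right-tailed).
t = (x̄_1 − x̄_2)/√(s_1²/n_1 + s_2²/n_2) = (5.02 − 3.72)/√(1.07²/18 + 2.35²/20) = 2.23
Welch–Satterthwaite df ≈ 27.15
p-value = P(T ≥ 2.23) ≈ 0.0171
Since p ≈ 0.0171 < α = 0.05, reject H0; the data support H1.

2.23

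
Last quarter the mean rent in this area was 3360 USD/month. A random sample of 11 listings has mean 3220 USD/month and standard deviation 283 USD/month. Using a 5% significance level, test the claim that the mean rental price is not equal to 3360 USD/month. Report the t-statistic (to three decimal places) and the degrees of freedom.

t = -1.641, df = 10

H0: μ = 3360; H1: μ ≠ 3360 (one-sample t-test, two-sided).
t = (x̄ − μ₀)/(s/√n) = (3220 − 3360)/(283/√11) = -1.641
df = n − 1 = 10
Two-sided p-value ≈ 0.1319
Since p ≈ 0.1319 > α = 0.05, fail to reject H0; the data do not provide sufficient evidence against H0.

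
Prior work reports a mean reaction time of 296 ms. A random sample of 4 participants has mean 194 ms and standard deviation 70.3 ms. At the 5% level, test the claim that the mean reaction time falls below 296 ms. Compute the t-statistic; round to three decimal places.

H0: μ = 296; H1: μ < 296 (one-sample t-test, left-tailed).
t = (x̄ − μ₀)/(s/√n) = (194 − 296)/(70.3/√4) = -2.902
df = n − 1 = 3
p-value = P(T ≤ -2.902) ≈ 0.031
Since p ≈ 0.031 < α = 0.05, reject H0; the evidence is statistically significant.

-2.902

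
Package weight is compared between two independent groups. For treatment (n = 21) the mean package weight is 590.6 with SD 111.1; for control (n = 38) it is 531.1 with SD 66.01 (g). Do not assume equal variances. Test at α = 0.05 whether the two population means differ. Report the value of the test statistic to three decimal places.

2.245

Let group 1 = treatment, group 2 = control. H0: μ_1 = μ_2; H1: μ_1 ≠ μ_2 (Welch's two-sample t-test, two-sided).
t = (x̄_1 − x̄_2)/√(s_1²/n_1 + s_2²/n_2) = (590.6 − 531.1)/√(111.1²/21 + 66.01²/38) = 2.245
Welch–Satterthwaite df ≈ 27.99
Two-sided p-value ≈ 0.033
Since p ≈ 0.033 < α = 0.05, reject H0; the data support H1.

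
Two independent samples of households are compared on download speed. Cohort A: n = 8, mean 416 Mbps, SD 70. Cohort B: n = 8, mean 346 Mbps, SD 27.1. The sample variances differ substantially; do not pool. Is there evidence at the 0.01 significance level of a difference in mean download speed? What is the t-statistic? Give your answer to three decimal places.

Let group 1 = cohort A, group 2 = cohort B. H0: μ_1 = μ_2; H1: μ_1 ≠ μ_2 (Welch's two-sample t-test, two-sided).
t = (x̄_1 − x̄_2)/√(s_1²/n_1 + s_2²/n_2) = (416 − 346)/√(70²/8 + 27.1²/8) = 2.638
Welch–Satterthwaite df ≈ 9.05
Two-sided p-value ≈ 0.027
Since p ≈ 0.027 > α = 0.01, fail to reject H0; the data do not provide sufficient evidence against H0.

2.638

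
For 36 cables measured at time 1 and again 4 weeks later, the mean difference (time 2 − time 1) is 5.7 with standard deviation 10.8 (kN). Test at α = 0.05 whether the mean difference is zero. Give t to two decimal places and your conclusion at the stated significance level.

H0: μ_d = 0; H1: μ_d ≠ 0 (paired t-test on the differences, two-sided).
t = d̄/(s_d/√n) = 5.7/(10.8/√36) = 3.17
df = n − 1 = 35
Two-sided p-value ≈ 0.0032
Since p ≈ 0.0032 < α = 0.05, reject H0; the data support H1.

t = 3.17; reject H0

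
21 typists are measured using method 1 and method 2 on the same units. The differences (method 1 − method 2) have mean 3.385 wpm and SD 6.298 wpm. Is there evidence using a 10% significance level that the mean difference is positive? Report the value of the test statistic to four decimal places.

2.4630

H0: μ_d = 0; H1: μ_d > 0 (paired t-test on the differences, right-tailed).
t = d̄/(s_d/√n) = 3.385/(6.298/√21) = 2.4630
df = n − 1 = 20
p-value = P(T ≥ 2.4630) ≈ 0.011
Since p ≈ 0.011 < α = 0.1, reject H0; the evidence is statistically significant.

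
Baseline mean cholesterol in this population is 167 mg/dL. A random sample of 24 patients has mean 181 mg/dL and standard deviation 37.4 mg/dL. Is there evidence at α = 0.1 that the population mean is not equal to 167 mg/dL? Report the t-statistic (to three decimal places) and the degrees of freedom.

H0: μ = 167; H1: μ ≠ 167 (one-sample t-test, two-sided).
t = (x̄ − μ₀)/(s/√n) = (181 − 167)/(37.4/√24) = 1.834
df = n − 1 = 23
Two-sided p-value ≈ 0.080
Since p ≈ 0.080 < α = 0.1, reject H0; the evidence is statistically significant.

t = 1.834, df = 23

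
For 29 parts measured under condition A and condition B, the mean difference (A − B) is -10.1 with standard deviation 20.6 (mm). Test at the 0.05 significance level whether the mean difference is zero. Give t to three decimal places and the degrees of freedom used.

t = -2.640, df = 28

H0: μ_d = 0; H1: μ_d ≠ 0 (paired t-test on the differences, two-sided).
t = d̄/(s_d/√n) = -10.1/(20.6/√29) = -2.640
df = n − 1 = 28
Two-sided p-value ≈ 0.0134
Since p ≈ 0.0134 < α = 0.05, reject H0; the data support H1.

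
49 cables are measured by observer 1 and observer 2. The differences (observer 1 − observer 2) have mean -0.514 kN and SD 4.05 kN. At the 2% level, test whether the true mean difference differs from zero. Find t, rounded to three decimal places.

-0.888

H0: μ_d = 0; H1: μ_d ≠ 0 (paired t-test on the differences, two-sided).
t = d̄/(s_d/√n) = -0.514/(4.05/√49) = -0.888
df = n − 1 = 48
Two-sided p-value ≈ 0.379
Since p ≈ 0.379 > α = 0.02, fail to reject H0; the data do not provide sufficient evidence against H0.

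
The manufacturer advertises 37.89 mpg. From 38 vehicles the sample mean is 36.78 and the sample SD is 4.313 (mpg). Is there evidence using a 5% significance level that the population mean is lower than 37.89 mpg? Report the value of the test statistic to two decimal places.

H0: μ = 37.89; H1: μ < 37.89 (one-sample t-test, left-tailed).
t = (x̄ − μ₀)/(s/√n) = (36.78 − 37.89)/(4.313/√38) = -1.59
df = n − 1 = 37
p-value = P(T ≤ -1.59) ≈ 0.0606
Since p ≈ 0.0606 > α = 0.05, fail to reject H0; the data do not provide sufficient evidence against H0.

-1.59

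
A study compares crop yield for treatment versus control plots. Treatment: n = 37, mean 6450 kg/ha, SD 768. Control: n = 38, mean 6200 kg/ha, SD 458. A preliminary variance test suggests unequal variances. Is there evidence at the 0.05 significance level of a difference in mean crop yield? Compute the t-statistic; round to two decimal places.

1.71

Let group 1 = treatment, group 2 = control. H0: μ_1 = μ_2; H1: μ_1 ≠ μ_2 (Welch's two-sample t-test, two-sided).
t = (x̄_1 − x̄_2)/√(s_1²/n_1 + s_2²/n_2) = (6450 − 6200)/√(768²/37 + 458²/38) = 1.71
Welch–Satterthwaite df ≈ 58.43
Two-sided p-value ≈ 0.093
Since p ≈ 0.093 > α = 0.05, fail to reject H0; the evidence is not statistically significant.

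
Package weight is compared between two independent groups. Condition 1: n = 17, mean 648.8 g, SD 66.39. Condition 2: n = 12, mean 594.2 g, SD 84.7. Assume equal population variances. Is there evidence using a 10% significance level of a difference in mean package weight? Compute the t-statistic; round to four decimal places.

1.9465

Let group 1 = condition 1, group 2 = condition 2. H0: μ_1 = μ_2; H1: μ_1 ≠ μ_2 (two-sample pooled-variance t-test, two-sided).
s_p² = [(17−1)·66.39² + (12−1)·84.7²]/(17+12−2) = 5534.71
t = (648.8 − 594.2)/√[5534.71·(1/17 + 1/12)] = 1.9465
df = n₁ + n₂ − 2 = 27
Two-sided p-value ≈ 0.0621
Since p ≈ 0.0621 < α = 0.1, reject H0; the evidence is statistically significant.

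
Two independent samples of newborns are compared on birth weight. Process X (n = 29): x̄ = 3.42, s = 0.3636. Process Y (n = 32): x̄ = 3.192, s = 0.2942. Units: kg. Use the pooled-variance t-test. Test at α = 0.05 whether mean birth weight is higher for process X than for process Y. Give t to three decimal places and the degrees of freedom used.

Let group 1 = process X, group 2 = process Y. H0: μ_1 = μ_2; H1: μ_1 > μ_2 (two-sample pooled-variance t-test, right-tailed).
s_p² = [(29−1)·0.3636² + (32−1)·0.2942²]/(29+32−2) = 0.108219
t = (3.42 − 3.192)/√[0.108219·(1/29 + 1/32)] = 2.703
df = n₁ + n₂ − 2 = 59
p-value = P(T ≥ 2.703) ≈ 0.0045
Since p ≈ 0.0045 < α = 0.05, reject H0; the evidence is statistically significant.

t = 2.703, df = 59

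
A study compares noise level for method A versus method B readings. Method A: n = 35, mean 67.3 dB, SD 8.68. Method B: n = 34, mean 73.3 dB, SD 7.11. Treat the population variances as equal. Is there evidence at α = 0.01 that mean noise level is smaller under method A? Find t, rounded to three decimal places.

-3.136

Let group 1 = method A, group 2 = method B. H0: μ_1 = μ_2; H1: μ_1 < μ_2 (two-sample pooled-variance t-test, left-tailed).
s_p² = [(35−1)·8.68² + (34−1)·7.11²]/(35+34−2) = 63.1323
t = (67.3 − 73.3)/√[63.1323·(1/35 + 1/34)] = -3.136
df = n₁ + n₂ − 2 = 67
p-value = P(T ≤ -3.136) ≈ 0.001
Since p ≈ 0.001 < α = 0.01, reject H0; the evidence is statistically significant.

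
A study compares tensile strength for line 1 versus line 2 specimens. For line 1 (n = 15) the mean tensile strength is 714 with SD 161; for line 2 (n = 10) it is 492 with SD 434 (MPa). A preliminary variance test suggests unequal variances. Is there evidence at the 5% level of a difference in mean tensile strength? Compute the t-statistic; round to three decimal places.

1.548

Let group 1 = line 1, group 2 = line 2. H0: μ_1 = μ_2; H1: μ_1 ≠ μ_2 (Welch's two-sample t-test, two-sided).
t = (x̄_1 − x̄_2)/√(s_1²/n_1 + s_2²/n_2) = (714 − 492)/√(161²/15 + 434²/10) = 1.548
Welch–Satterthwaite df ≈ 10.67
Two-sided p-value ≈ 0.1507
Since p ≈ 0.1507 > α = 0.05, fail to reject H0; the evidence is not statistically significant.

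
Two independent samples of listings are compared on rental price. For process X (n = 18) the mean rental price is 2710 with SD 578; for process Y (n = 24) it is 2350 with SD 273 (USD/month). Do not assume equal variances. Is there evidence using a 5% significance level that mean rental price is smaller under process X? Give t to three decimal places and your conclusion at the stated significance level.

Let group 1 = process X, group 2 = process Y. H0: μ_1 = μ_2; H1: μ_1 < μ_2 (Welch's two-sample t-test, left-tailed).
t = (x̄_1 − x̄_2)/√(s_1²/n_1 + s_2²/n_2) = (2710 − 2350)/√(578²/18 + 273²/24) = 2.446
Welch–Satterthwaite df ≈ 22.69
p-value = P(T ≤ 2.446) ≈ 0.9887
Since p ≈ 0.9887 > α = 0.05, fail to reject H0; the evidence is not statistically significant.

t = 2.446; fail to reject H0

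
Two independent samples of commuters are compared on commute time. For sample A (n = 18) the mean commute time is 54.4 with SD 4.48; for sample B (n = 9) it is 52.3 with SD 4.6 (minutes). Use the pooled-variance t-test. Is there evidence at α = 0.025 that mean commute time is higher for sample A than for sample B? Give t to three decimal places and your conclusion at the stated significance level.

Let group 1 = sample A, group 2 = sample B. H0: μ_1 = μ_2; H1: μ_1 > μ_2 (two-sample pooled-variance t-test, right-tailed).
s_p² = [(18−1)·4.48² + (9−1)·4.6²]/(18+9−2) = 20.4191
t = (54.4 − 52.3)/√[20.4191·(1/18 + 1/9)] = 1.138
df = n₁ + n₂ − 2 = 25
p-value = P(T ≥ 1.138) ≈ 0.133
Since p ≈ 0.133 > α = 0.025, fail to reject H0; the evidence is not statistically significant.

t = 1.138; fail to reject H0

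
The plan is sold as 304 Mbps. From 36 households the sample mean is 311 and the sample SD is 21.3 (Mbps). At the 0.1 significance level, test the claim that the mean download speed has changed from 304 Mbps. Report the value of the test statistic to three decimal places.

1.972

H0: μ = 304; H1: μ ≠ 304 (one-sample t-test, two-sided).
t = (x̄ − μ₀)/(s/√n) = (311 − 304)/(21.3/√36) = 1.972
df = n − 1 = 35
Two-sided p-value ≈ 0.0566
Since p ≈ 0.0566 < α = 0.1, reject H0; the evidence is statistically significant.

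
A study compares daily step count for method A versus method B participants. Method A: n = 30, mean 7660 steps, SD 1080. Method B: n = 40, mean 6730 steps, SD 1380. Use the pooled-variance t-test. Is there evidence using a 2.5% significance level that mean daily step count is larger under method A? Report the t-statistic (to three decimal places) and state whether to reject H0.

t = 3.054; reject H0

Let group 1 = method A, group 2 = method B. H0: μ_1 = μ_2; H1: μ_1 > μ_2 (two-sample pooled-variance t-test, right-tailed).
s_p² = [(30−1)·1080² + (40−1)·1380²]/(30+40−2) = 1589660
t = (7660 − 6730)/√[1589660·(1/30 + 1/40)] = 3.054
df = n₁ + n₂ − 2 = 68
p-value = P(T ≥ 3.054) ≈ 0.0016
Since p ≈ 0.0016 < α = 0.025, reject H0; the data support H1.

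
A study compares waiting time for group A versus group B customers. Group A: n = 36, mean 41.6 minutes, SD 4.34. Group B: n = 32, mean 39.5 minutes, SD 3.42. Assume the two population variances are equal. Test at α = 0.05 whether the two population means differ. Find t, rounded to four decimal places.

2.1967

Let group 1 = group A, group 2 = group B. H0: μ_1 = μ_2; H1: μ_1 ≠ μ_2 (two-sample pooled-variance t-test, two-sided).
s_p² = [(36−1)·4.34² + (32−1)·3.42²]/(36+32−2) = 15.4823
t = (41.6 − 39.5)/√[15.4823·(1/36 + 1/32)] = 2.1967
df = n₁ + n₂ − 2 = 66
Two-sided p-value ≈ 0.0316
Since p ≈ 0.0316 < α = 0.05, reject H0; the data support H1.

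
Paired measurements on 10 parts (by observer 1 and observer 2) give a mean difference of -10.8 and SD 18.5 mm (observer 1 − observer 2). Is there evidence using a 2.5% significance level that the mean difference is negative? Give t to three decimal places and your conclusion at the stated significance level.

t = -1.846; fail to reject H0

H0: μ_d = 0; H1: μ_d < 0 (paired t-test on the differences, left-tailed).
t = d̄/(s_d/√n) = -10.8/(18.5/√10) = -1.846
df = n − 1 = 9
p-value = P(T ≤ -1.846) ≈ 0.049
Since p ≈ 0.049 > α = 0.025, fail to reject H0; the evidence is not statistically significant.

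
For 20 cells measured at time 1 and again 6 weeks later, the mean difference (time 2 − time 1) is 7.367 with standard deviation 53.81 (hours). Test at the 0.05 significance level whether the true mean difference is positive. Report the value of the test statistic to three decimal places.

0.612

H0: μ_d = 0; H1: μ_d > 0 (paired t-test on the differences, right-tailed).
t = d̄/(s_d/√n) = 7.367/(53.81/√20) = 0.612
df = n − 1 = 19
p-value = P(T ≥ 0.612) ≈ 0.274
Since p ≈ 0.274 > α = 0.05, fail to reject H0; the data do not provide sufficient evidence against H0.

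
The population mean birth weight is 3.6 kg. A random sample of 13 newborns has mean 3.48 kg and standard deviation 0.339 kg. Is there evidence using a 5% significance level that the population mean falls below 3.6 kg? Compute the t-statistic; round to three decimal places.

-1.276

H0: μ = 3.6; H1: μ < 3.6 (one-sample t-test, left-tailed).
t = (x̄ − μ₀)/(s/√n) = (3.48 − 3.6)/(0.339/√13) = -1.276
df = n − 1 = 12
p-value = P(T ≤ -1.276) ≈ 0.113
Since p ≈ 0.113 > α = 0.05, fail to reject H0; the evidence is not statistically significant.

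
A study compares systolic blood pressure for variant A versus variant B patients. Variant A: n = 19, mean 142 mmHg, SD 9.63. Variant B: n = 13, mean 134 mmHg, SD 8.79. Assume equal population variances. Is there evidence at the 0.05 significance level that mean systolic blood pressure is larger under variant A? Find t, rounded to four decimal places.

2.3891

Let group 1 = variant A, group 2 = variant B. H0: μ_1 = μ_2; H1: μ_1 > μ_2 (two-sample pooled-variance t-test, right-tailed).
s_p² = [(19−1)·9.63² + (13−1)·8.79²]/(19+13−2) = 86.5478
t = (142 − 134)/√[86.5478·(1/19 + 1/13)] = 2.3891
df = n₁ + n₂ − 2 = 30
p-value = P(T ≥ 2.3891) ≈ 0.0117
Since p ≈ 0.0117 < α = 0.05, reject H0; the evidence is statistically significant.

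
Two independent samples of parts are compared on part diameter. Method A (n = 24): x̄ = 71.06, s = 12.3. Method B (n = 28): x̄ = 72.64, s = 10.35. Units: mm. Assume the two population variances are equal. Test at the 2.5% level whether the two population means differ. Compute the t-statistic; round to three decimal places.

-0.503

Let group 1 = method A, group 2 = method B. H0: μ_1 = μ_2; H1: μ_1 ≠ μ_2 (two-sample pooled-variance t-test, two-sided).
s_p² = [(24−1)·12.3² + (28−1)·10.35²]/(24+28−2) = 127.44
t = (71.06 − 72.64)/√[127.44·(1/24 + 1/28)] = -0.503
df = n₁ + n₂ − 2 = 50
Two-sided p-value ≈ 0.617
Since p ≈ 0.617 > α = 0.025, fail to reject H0; the evidence is not statistically significant.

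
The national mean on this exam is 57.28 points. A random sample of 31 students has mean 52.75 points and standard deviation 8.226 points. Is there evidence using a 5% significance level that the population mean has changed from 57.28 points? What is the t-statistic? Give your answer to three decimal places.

-3.066

H0: μ = 57.28; H1: μ ≠ 57.28 (one-sample t-test, two-sided).
t = (x̄ − μ₀)/(s/√n) = (52.75 − 57.28)/(8.226/√31) = -3.066
df = n − 1 = 30
Two-sided p-value ≈ 0.005
Since p ≈ 0.005 < α = 0.05, reject H0; the evidence is statistically significant.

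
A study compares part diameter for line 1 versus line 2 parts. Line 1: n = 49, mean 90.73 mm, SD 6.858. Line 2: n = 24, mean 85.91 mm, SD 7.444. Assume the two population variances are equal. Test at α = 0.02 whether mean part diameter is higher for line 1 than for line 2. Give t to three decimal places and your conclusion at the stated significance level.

Let group 1 = line 1, group 2 = line 2. H0: μ_1 = μ_2; H1: μ_1 > μ_2 (two-sample pooled-variance t-test, right-tailed).
s_p² = [(49−1)·6.858² + (24−1)·7.444²]/(49+24−2) = 49.7471
t = (90.73 − 85.91)/√[49.7471·(1/49 + 1/24)] = 2.743
df = n₁ + n₂ − 2 = 71
p-value = P(T ≥ 2.743) ≈ 0.0039
Since p ≈ 0.0039 < α = 0.02, reject H0; the evidence is statistically significant.

t = 2.743; reject H0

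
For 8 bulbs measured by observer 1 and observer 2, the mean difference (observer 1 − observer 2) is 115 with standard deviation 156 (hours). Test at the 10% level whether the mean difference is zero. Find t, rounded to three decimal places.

2.085

H0: μ_d = 0; H1: μ_d ≠ 0 (paired t-test on the differences, two-sided).
t = d̄/(s_d/√n) = 115/(156/√8) = 2.085
df = n − 1 = 7
Two-sided p-value ≈ 0.076
Since p ≈ 0.076 < α = 0.1, reject H0; the evidence is statistically significant.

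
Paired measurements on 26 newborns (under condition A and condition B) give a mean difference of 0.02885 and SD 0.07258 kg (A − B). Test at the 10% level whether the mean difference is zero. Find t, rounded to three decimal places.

2.027

H0: μ_d = 0; H1: μ_d ≠ 0 (paired t-test on the differences, two-sided).
t = d̄/(s_d/√n) = 0.02885/(0.07258/√26) = 2.027
df = n − 1 = 25
Two-sided p-value ≈ 0.0535
Since p ≈ 0.0535 < α = 0.1, reject H0; the evidence is statistically significant.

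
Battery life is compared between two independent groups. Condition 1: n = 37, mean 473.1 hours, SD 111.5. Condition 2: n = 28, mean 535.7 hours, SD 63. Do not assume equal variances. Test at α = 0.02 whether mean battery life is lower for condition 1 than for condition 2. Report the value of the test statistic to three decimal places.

-2.864

Let group 1 = condition 1, group 2 = condition 2. H0: μ_1 = μ_2; H1: μ_1 < μ_2 (Welch's two-sample t-test, left-tailed).
t = (x̄_1 − x̄_2)/√(s_1²/n_1 + s_2²/n_2) = (473.1 − 535.7)/√(111.5²/37 + 63²/28) = -2.864
Welch–Satterthwaite df ≈ 58.82
p-value = P(T ≤ -2.864) ≈ 0.0029
Since p ≈ 0.0029 < α = 0.02, reject H0; the data support H1.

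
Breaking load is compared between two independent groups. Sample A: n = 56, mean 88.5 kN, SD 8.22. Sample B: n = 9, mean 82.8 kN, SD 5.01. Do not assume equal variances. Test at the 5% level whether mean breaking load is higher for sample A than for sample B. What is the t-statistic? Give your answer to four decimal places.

2.8516

Let group 1 = sample A, group 2 = sample B. H0: μ_1 = μ_2; H1: μ_1 > μ_2 (Welch's two-sample t-test, right-tailed).
t = (x̄_1 − x̄_2)/√(s_1²/n_1 + s_2²/n_2) = (88.5 − 82.8)/√(8.22²/56 + 5.01²/9) = 2.8516
Welch–Satterthwaite df ≈ 15.98
p-value = P(T ≥ 2.8516) ≈ 0.0058
Since p ≈ 0.0058 < α = 0.05, reject H0; the evidence is statistically significant.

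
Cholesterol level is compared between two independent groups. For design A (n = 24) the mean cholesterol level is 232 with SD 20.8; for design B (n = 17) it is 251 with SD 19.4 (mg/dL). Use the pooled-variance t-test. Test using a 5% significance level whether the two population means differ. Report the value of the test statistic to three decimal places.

-2.962

Let group 1 = design A, group 2 = design B. H0: μ_1 = μ_2; H1: μ_1 ≠ μ_2 (two-sample pooled-variance t-test, two-sided).
s_p² = [(24−1)·20.8² + (17−1)·19.4²]/(24+17−2) = 409.551
t = (232 − 251)/√[409.551·(1/24 + 1/17)] = -2.962
df = n₁ + n₂ − 2 = 39
Two-sided p-value ≈ 0.005
Since p ≈ 0.005 < α = 0.05, reject H0; the evidence is statistically significant.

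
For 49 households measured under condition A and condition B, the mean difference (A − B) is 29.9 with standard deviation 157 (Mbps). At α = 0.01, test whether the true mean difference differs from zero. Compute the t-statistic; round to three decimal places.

1.333

H0: μ_d = 0; H1: μ_d ≠ 0 (paired t-test on the differences, two-sided).
t = d̄/(s_d/√n) = 29.9/(157/√49) = 1.333
df = n − 1 = 48
Two-sided p-value ≈ 0.189
Since p ≈ 0.189 > α = 0.01, fail to reject H0; the data do not provide sufficient evidence against H0.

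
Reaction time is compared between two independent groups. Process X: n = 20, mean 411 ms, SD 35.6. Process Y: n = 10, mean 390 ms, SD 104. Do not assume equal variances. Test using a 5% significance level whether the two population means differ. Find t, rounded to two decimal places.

0.62

Let group 1 = process X, group 2 = process Y. H0: μ_1 = μ_2; H1: μ_1 ≠ μ_2 (Welch's two-sample t-test, two-sided).
t = (x̄_1 − x̄_2)/√(s_1²/n_1 + s_2²/n_2) = (411 − 390)/√(35.6²/20 + 104²/10) = 0.62
Welch–Satterthwaite df ≈ 10.07
Two-sided p-value ≈ 0.549
Since p ≈ 0.549 > α = 0.05, fail to reject H0; the evidence is not statistically significant.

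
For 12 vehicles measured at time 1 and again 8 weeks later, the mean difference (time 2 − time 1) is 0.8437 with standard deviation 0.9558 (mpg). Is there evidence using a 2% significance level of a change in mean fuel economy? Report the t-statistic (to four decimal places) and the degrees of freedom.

t = 3.0578, df = 11

H0: μ_d = 0; H1: μ_d ≠ 0 (paired t-test on the differences, two-sided).
t = d̄/(s_d/√n) = 0.8437/(0.9558/√12) = 3.0578
df = n − 1 = 11
Two-sided p-value ≈ 0.0109
Since p ≈ 0.0109 < α = 0.02, reject H0; the evidence is statistically significant.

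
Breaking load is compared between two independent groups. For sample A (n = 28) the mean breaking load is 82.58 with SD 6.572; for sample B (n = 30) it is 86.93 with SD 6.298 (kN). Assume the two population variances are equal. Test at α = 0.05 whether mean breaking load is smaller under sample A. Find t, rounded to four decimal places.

Let group 1 = sample A, group 2 = sample B. H0: μ_1 = μ_2; H1: μ_1 < μ_2 (two-sample pooled-variance t-test, left-tailed).
s_p² = [(28−1)·6.572² + (30−1)·6.298²]/(28+30−2) = 41.365
t = (82.58 − 86.93)/√[41.365·(1/28 + 1/30)] = -2.5739
df = n₁ + n₂ − 2 = 56
p-value = P(T ≤ -2.5739) ≈ 0.006
Since p ≈ 0.006 < α = 0.05, reject H0; the data support H1.

-2.5739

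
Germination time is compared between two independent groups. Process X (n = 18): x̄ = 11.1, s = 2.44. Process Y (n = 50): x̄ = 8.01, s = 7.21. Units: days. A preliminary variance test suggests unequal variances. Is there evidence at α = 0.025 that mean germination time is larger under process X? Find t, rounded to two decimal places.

Let group 1 = process X, group 2 = process Y. H0: μ_1 = μ_2; H1: μ_1 > μ_2 (Welch's two-sample t-test, right-tailed).
t = (x̄_1 − x̄_2)/√(s_1²/n_1 + s_2²/n_2) = (11.1 − 8.01)/√(2.44²/18 + 7.21²/50) = 2.64
Welch–Satterthwaite df ≈ 65.91
p-value = P(T ≥ 2.64) ≈ 0.0052
Since p ≈ 0.0052 < α = 0.025, reject H0; the data support H1.

2.64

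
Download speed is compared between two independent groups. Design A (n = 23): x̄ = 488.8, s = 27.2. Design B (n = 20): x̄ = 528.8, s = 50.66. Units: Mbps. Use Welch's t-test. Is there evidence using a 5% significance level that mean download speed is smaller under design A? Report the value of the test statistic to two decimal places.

-3.16

Let group 1 = design A, group 2 = design B. H0: μ_1 = μ_2; H1: μ_1 < μ_2 (Welch's two-sample t-test, left-tailed).
t = (x̄_1 − x̄_2)/√(s_1²/n_1 + s_2²/n_2) = (488.8 − 528.8)/√(27.2²/23 + 50.66²/20) = -3.16
Welch–Satterthwaite df ≈ 28.19
p-value = P(T ≤ -3.16) ≈ 0.002
Since p ≈ 0.002 < α = 0.05, reject H0; the data support H1.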